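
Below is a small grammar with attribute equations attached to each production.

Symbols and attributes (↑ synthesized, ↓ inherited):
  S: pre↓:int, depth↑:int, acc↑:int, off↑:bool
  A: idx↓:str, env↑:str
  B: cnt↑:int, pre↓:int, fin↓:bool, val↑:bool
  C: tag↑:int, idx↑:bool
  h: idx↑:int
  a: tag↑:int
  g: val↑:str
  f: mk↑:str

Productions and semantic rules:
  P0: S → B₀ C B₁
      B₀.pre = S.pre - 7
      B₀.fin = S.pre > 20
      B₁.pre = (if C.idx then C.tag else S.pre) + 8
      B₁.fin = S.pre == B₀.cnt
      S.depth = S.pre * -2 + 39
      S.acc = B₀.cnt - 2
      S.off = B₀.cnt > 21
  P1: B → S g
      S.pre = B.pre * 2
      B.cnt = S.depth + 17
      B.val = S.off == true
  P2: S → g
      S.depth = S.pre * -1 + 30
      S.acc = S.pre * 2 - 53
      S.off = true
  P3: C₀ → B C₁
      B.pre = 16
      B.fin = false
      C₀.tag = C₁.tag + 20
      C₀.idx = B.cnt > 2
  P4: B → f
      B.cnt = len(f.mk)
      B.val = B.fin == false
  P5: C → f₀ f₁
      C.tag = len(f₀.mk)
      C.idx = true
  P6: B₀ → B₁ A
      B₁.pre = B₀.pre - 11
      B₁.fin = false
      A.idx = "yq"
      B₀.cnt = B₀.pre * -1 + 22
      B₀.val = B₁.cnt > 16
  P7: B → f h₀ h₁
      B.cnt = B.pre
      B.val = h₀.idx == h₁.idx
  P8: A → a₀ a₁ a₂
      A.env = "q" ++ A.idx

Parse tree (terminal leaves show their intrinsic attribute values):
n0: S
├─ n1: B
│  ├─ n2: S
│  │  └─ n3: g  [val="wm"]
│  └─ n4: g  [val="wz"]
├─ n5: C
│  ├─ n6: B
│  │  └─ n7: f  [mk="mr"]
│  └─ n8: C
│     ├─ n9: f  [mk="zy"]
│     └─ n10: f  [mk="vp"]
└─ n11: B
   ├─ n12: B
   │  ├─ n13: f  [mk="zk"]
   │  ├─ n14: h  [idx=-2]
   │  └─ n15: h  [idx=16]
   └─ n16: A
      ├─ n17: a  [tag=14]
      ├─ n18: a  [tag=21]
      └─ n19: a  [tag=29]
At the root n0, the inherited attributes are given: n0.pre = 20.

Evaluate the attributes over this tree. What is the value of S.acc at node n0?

1. n0.pre = 20  [given at root]
2. n1.pre = 13  [S.pre - 7]
3. n1.fin = false  [S.pre > 20]
4. n2.pre = 26  [B.pre * 2]
5. n3.val = "wm"  [terminal]
6. n2.depth = 4  [S.pre * -1 + 30]
7. n2.acc = -1  [S.pre * 2 - 53]
8. n2.off = true  [true]
9. n4.val = "wz"  [terminal]
10. n1.cnt = 21  [S.depth + 17]
11. n1.val = true  [S.off == true]
12. n6.pre = 16  [16]
13. n6.fin = false  [false]
14. n7.mk = "mr"  [terminal]
15. n6.cnt = 2  [len(f.mk)]
16. n6.val = true  [B.fin == false]
17. n9.mk = "zy"  [terminal]
18. n10.mk = "vp"  [terminal]
19. n8.tag = 2  [len(f₀.mk)]
20. n8.idx = true  [true]
21. n5.tag = 22  [C₁.tag + 20]
22. n5.idx = false  [B.cnt > 2]
23. n11.pre = 28  [(if C.idx then C.tag else S.pre) + 8]
24. n11.fin = false  [S.pre == B₀.cnt]
25. n12.pre = 17  [B₀.pre - 11]
26. n12.fin = false  [false]
27. n13.mk = "zk"  [terminal]
28. n14.idx = -2  [terminal]
29. n15.idx = 16  [terminal]
30. n12.cnt = 17  [B.pre]
31. n12.val = false  [h₀.idx == h₁.idx]
32. n16.idx = "yq"  ["yq"]
33. n17.tag = 14  [terminal]
34. n18.tag = 21  [terminal]
35. n19.tag = 29  [terminal]
36. n16.env = "qyq"  ["q" ++ A.idx]
37. n11.cnt = -6  [B₀.pre * -1 + 22]
38. n11.val = true  [B₁.cnt > 16]
39. n0.depth = -1  [S.pre * -2 + 39]
40. n0.acc = 19  [B₀.cnt - 2]
41. n0.off = false  [B₀.cnt > 21]

19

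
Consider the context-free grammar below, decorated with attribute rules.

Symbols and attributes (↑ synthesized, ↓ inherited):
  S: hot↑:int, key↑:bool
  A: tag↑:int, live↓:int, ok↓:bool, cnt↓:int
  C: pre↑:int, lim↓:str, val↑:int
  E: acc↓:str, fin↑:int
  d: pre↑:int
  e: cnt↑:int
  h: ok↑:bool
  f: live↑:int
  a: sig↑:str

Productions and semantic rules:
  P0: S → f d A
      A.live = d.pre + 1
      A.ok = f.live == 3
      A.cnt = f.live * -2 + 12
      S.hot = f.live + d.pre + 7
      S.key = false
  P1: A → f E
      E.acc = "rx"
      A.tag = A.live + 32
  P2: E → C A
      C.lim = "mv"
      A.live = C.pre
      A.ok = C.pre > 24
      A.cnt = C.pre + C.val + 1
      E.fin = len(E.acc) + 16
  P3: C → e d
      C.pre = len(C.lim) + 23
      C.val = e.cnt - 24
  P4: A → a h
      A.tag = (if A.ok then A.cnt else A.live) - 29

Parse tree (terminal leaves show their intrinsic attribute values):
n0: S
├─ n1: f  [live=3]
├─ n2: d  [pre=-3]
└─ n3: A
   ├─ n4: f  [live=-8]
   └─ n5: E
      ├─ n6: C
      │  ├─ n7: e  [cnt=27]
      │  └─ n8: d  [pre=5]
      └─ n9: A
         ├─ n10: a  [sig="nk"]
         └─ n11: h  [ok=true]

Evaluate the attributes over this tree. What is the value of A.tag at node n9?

0

1. n1.live = 3  [terminal]
2. n2.pre = -3  [terminal]
3. n3.live = -2  [d.pre + 1]
4. n3.ok = true  [f.live == 3]
5. n3.cnt = 6  [f.live * -2 + 12]
6. n4.live = -8  [terminal]
7. n5.acc = "rx"  ["rx"]
8. n6.lim = "mv"  ["mv"]
9. n7.cnt = 27  [terminal]
10. n8.pre = 5  [terminal]
11. n6.pre = 25  [len(C.lim) + 23]
12. n6.val = 3  [e.cnt - 24]
13. n9.live = 25  [C.pre]
14. n9.ok = true  [C.pre > 24]
15. n9.cnt = 29  [C.pre + C.val + 1]
16. n10.sig = "nk"  [terminal]
17. n11.ok = true  [terminal]
18. n9.tag = 0  [(if A.ok then A.cnt else A.live) - 29]
19. n5.fin = 18  [len(E.acc) + 16]
20. n3.tag = 30  [A.live + 32]
21. n0.hot = 7  [f.live + d.pre + 7]
22. n0.key = false  [false]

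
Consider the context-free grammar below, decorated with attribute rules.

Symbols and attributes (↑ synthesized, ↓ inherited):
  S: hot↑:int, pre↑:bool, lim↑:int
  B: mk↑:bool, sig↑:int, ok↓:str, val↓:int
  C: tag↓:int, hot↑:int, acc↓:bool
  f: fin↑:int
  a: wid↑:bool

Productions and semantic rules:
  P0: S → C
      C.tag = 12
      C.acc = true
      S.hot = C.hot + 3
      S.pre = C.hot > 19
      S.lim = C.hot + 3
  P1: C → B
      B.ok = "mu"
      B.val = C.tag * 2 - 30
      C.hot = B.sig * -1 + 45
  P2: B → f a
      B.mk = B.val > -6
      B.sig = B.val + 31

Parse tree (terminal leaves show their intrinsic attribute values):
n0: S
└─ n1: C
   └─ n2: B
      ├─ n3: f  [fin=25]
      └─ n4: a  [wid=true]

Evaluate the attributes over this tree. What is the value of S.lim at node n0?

1. n1.tag = 12  [12]
2. n1.acc = true  [true]
3. n2.ok = "mu"  ["mu"]
4. n2.val = -6  [C.tag * 2 - 30]
5. n3.fin = 25  [terminal]
6. n4.wid = true  [terminal]
7. n2.mk = false  [B.val > -6]
8. n2.sig = 25  [B.val + 31]
9. n1.hot = 20  [B.sig * -1 + 45]
10. n0.hot = 23  [C.hot + 3]
11. n0.pre = true  [C.hot > 19]
12. n0.lim = 23  [C.hot + 3]

23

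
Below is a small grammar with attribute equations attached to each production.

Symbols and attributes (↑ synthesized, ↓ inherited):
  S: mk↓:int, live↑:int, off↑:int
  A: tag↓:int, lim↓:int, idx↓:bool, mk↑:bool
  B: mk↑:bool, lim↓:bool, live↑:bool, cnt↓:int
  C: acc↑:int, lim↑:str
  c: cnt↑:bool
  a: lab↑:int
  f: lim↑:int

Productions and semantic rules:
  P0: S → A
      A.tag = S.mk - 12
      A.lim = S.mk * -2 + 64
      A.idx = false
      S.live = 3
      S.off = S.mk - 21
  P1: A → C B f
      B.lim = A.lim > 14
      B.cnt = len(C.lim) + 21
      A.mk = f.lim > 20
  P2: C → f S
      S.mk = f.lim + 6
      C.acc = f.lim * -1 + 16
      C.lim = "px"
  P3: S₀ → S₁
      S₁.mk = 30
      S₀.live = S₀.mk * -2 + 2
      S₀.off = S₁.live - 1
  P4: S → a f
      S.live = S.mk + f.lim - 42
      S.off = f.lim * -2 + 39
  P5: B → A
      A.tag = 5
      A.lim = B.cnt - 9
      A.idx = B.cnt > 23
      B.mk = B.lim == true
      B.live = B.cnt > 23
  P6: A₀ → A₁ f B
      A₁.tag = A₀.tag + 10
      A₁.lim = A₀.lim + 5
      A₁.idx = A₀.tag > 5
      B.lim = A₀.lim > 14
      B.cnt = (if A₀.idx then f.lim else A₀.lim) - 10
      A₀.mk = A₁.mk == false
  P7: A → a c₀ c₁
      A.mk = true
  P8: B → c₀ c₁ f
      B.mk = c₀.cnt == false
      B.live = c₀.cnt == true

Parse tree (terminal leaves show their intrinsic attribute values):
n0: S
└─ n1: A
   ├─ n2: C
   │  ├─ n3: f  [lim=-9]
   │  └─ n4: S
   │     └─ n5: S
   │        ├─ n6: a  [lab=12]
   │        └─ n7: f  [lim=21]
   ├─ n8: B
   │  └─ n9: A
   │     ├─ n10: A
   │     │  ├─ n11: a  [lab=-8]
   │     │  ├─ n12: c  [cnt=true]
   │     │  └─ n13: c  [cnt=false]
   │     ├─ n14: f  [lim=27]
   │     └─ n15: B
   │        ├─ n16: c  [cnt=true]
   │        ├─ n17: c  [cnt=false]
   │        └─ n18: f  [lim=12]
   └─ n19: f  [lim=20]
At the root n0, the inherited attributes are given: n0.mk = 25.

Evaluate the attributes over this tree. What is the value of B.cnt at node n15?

4

1. n0.mk = 25  [given at root]
2. n1.tag = 13  [S.mk - 12]
3. n1.lim = 14  [S.mk * -2 + 64]
4. n1.idx = false  [false]
5. n3.lim = -9  [terminal]
6. n4.mk = -3  [f.lim + 6]
7. n5.mk = 30  [30]
8. n6.lab = 12  [terminal]
9. n7.lim = 21  [terminal]
10. n5.live = 9  [S.mk + f.lim - 42]
11. n5.off = -3  [f.lim * -2 + 39]
12. n4.live = 8  [S₀.mk * -2 + 2]
13. n4.off = 8  [S₁.live - 1]
14. n2.acc = 25  [f.lim * -1 + 16]
15. n2.lim = "px"  ["px"]
16. n8.lim = false  [A.lim > 14]
17. n8.cnt = 23  [len(C.lim) + 21]
18. n9.tag = 5  [5]
19. n9.lim = 14  [B.cnt - 9]
20. n9.idx = false  [B.cnt > 23]
21. n10.tag = 15  [A₀.tag + 10]
22. n10.lim = 19  [A₀.lim + 5]
23. n10.idx = false  [A₀.tag > 5]
24. n11.lab = -8  [terminal]
25. n12.cnt = true  [terminal]
26. n13.cnt = false  [terminal]
27. n10.mk = true  [true]
28. n14.lim = 27  [terminal]
29. n15.lim = false  [A₀.lim > 14]
30. n15.cnt = 4  [(if A₀.idx then f.lim else A₀.lim) - 10]
31. n16.cnt = true  [terminal]
32. n17.cnt = false  [terminal]
33. n18.lim = 12  [terminal]
34. n15.mk = false  [c₀.cnt == false]
35. n15.live = true  [c₀.cnt == true]
36. n9.mk = false  [A₁.mk == false]
37. n8.mk = false  [B.lim == true]
38. n8.live = false  [B.cnt > 23]
39. n19.lim = 20  [terminal]
40. n1.mk = false  [f.lim > 20]
41. n0.live = 3  [3]
42. n0.off = 4  [S.mk - 21]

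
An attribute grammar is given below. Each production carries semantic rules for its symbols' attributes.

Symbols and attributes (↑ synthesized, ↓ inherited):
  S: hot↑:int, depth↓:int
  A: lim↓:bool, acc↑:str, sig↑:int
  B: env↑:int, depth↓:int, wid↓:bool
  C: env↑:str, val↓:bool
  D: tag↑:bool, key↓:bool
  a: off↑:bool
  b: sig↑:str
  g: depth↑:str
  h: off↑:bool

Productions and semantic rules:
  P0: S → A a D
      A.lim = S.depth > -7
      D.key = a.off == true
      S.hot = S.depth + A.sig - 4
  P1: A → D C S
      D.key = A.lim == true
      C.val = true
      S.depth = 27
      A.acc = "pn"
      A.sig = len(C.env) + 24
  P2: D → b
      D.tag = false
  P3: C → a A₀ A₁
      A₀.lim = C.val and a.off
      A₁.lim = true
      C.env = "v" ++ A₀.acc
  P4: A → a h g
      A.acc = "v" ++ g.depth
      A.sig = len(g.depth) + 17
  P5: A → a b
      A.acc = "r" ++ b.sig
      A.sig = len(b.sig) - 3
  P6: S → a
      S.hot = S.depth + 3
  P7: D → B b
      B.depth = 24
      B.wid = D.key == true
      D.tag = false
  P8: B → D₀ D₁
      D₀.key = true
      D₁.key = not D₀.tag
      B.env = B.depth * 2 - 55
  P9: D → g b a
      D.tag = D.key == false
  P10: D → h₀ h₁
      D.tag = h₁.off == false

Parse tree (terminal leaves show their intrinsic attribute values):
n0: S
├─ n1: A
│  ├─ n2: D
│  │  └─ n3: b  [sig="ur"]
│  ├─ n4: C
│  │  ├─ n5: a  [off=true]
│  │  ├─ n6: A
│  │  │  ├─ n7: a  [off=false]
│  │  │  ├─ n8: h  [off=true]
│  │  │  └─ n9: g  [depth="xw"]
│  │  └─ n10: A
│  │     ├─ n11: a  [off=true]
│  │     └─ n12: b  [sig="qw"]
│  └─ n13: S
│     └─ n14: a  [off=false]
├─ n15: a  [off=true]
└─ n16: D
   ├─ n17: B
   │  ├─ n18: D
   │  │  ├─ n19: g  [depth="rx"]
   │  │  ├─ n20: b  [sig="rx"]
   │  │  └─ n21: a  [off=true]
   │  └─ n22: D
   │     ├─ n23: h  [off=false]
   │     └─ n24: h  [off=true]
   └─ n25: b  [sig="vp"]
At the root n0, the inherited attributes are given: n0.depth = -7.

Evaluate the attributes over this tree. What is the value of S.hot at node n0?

1. n0.depth = -7  [given at root]
2. n1.lim = false  [S.depth > -7]
3. n2.key = false  [A.lim == true]
4. n3.sig = "ur"  [terminal]
5. n2.tag = false  [false]
6. n4.val = true  [true]
7. n5.off = true  [terminal]
8. n6.lim = true  [C.val and a.off]
9. n7.off = false  [terminal]
10. n8.off = true  [terminal]
11. n9.depth = "xw"  [terminal]
12. n6.acc = "vxw"  ["v" ++ g.depth]
13. n6.sig = 19  [len(g.depth) + 17]
14. n10.lim = true  [true]
15. n11.off = true  [terminal]
16. n12.sig = "qw"  [terminal]
17. n10.acc = "rqw"  ["r" ++ b.sig]
18. n10.sig = -1  [len(b.sig) - 3]
19. n4.env = "vvxw"  ["v" ++ A₀.acc]
20. n13.depth = 27  [27]
21. n14.off = false  [terminal]
22. n13.hot = 30  [S.depth + 3]
23. n1.acc = "pn"  ["pn"]
24. n1.sig = 28  [len(C.env) + 24]
25. n15.off = true  [terminal]
26. n16.key = true  [a.off == true]
27. n17.depth = 24  [24]
28. n17.wid = true  [D.key == true]
29. n18.key = true  [true]
30. n19.depth = "rx"  [terminal]
31. n20.sig = "rx"  [terminal]
32. n21.off = true  [terminal]
33. n18.tag = false  [D.key == false]
34. n22.key = true  [not D₀.tag]
35. n23.off = false  [terminal]
36. n24.off = true  [terminal]
37. n22.tag = false  [h₁.off == false]
38. n17.env = -7  [B.depth * 2 - 55]
39. n25.sig = "vp"  [terminal]
40. n16.tag = false  [false]
41. n0.hot = 17  [S.depth + A.sig - 4]

17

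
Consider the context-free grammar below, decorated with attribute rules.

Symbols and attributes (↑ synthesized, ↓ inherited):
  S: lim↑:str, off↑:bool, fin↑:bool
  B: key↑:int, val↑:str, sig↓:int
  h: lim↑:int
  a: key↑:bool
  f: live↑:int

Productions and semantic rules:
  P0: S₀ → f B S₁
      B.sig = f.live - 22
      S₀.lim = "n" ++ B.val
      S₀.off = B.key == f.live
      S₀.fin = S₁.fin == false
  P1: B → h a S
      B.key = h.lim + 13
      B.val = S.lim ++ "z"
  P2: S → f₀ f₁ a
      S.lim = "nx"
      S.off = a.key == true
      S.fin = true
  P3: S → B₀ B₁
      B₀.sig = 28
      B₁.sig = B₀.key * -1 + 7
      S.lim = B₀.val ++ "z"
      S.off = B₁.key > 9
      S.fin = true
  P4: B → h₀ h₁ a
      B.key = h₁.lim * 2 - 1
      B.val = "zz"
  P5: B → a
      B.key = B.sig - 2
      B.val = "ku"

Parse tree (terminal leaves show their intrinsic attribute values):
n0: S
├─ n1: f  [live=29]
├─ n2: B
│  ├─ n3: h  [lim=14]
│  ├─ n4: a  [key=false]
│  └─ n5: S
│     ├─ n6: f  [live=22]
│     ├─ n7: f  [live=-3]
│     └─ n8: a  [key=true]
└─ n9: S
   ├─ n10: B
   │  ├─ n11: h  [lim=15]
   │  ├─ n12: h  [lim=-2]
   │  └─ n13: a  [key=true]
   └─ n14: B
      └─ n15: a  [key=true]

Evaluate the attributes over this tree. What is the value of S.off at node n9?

1. n1.live = 29  [terminal]
2. n2.sig = 7  [f.live - 22]
3. n3.lim = 14  [terminal]
4. n4.key = false  [terminal]
5. n6.live = 22  [terminal]
6. n7.live = -3  [terminal]
7. n8.key = true  [terminal]
8. n5.lim = "nx"  ["nx"]
9. n5.off = true  [a.key == true]
10. n5.fin = true  [true]
11. n2.key = 27  [h.lim + 13]
12. n2.val = "nxz"  [S.lim ++ "z"]
13. n10.sig = 28  [28]
14. n11.lim = 15  [terminal]
15. n12.lim = -2  [terminal]
16. n13.key = true  [terminal]
17. n10.key = -5  [h₁.lim * 2 - 1]
18. n10.val = "zz"  ["zz"]
19. n14.sig = 12  [B₀.key * -1 + 7]
20. n15.key = true  [terminal]
21. n14.key = 10  [B.sig - 2]
22. n14.val = "ku"  ["ku"]
23. n9.lim = "zzz"  [B₀.val ++ "z"]
24. n9.off = true  [B₁.key > 9]
25. n9.fin = true  [true]
26. n0.lim = "nnxz"  ["n" ++ B.val]
27. n0.off = false  [B.key == f.live]
28. n0.fin = false  [S₁.fin == false]

true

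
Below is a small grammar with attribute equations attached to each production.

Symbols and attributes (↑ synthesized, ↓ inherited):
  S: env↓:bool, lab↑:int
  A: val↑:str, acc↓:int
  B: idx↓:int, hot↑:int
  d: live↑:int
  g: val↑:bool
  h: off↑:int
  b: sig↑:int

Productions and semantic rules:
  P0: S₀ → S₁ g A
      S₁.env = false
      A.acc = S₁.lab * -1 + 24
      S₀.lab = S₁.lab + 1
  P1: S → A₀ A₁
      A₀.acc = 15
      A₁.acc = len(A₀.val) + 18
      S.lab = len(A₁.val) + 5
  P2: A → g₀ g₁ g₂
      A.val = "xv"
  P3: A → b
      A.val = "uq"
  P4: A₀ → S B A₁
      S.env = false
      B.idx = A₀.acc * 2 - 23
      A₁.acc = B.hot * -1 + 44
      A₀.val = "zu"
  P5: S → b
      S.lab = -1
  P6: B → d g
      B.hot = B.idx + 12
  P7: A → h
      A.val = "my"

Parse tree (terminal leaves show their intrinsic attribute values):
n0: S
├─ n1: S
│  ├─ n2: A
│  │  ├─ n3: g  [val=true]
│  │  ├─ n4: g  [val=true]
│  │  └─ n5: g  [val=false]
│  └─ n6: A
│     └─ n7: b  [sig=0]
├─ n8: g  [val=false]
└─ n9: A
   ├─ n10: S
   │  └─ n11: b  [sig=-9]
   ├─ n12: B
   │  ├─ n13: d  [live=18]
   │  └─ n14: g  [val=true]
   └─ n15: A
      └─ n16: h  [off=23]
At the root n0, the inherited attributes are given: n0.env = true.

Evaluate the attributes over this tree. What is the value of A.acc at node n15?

1. n0.env = true  [given at root]
2. n1.env = false  [false]
3. n2.acc = 15  [15]
4. n3.val = true  [terminal]
5. n4.val = true  [terminal]
6. n5.val = false  [terminal]
7. n2.val = "xv"  ["xv"]
8. n6.acc = 20  [len(A₀.val) + 18]
9. n7.sig = 0  [terminal]
10. n6.val = "uq"  ["uq"]
11. n1.lab = 7  [len(A₁.val) + 5]
12. n8.val = false  [terminal]
13. n9.acc = 17  [S₁.lab * -1 + 24]
14. n10.env = false  [false]
15. n11.sig = -9  [terminal]
16. n10.lab = -1  [-1]
17. n12.idx = 11  [A₀.acc * 2 - 23]
18. n13.live = 18  [terminal]
19. n14.val = true  [terminal]
20. n12.hot = 23  [B.idx + 12]
21. n15.acc = 21  [B.hot * -1 + 44]
22. n16.off = 23  [terminal]
23. n15.val = "my"  ["my"]
24. n9.val = "zu"  ["zu"]
25. n0.lab = 8  [S₁.lab + 1]

21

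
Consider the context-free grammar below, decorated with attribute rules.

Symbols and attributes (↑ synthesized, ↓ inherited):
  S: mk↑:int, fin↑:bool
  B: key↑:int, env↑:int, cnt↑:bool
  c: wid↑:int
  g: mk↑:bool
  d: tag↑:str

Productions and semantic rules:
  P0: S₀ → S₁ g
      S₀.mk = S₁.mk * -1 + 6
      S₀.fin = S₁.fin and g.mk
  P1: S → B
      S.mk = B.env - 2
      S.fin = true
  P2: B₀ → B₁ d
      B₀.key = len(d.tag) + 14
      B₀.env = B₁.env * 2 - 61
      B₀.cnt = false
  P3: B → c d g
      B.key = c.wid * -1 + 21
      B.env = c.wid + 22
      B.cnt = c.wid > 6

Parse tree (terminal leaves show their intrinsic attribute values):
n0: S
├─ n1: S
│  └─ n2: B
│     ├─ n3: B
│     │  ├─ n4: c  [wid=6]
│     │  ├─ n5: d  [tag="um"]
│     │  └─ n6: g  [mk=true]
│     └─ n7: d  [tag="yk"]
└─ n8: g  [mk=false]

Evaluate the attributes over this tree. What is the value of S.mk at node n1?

-7

1. n4.wid = 6  [terminal]
2. n5.tag = "um"  [terminal]
3. n6.mk = true  [terminal]
4. n3.key = 15  [c.wid * -1 + 21]
5. n3.env = 28  [c.wid + 22]
6. n3.cnt = false  [c.wid > 6]
7. n7.tag = "yk"  [terminal]
8. n2.key = 16  [len(d.tag) + 14]
9. n2.env = -5  [B₁.env * 2 - 61]
10. n2.cnt = false  [false]
11. n1.mk = -7  [B.env - 2]
12. n1.fin = true  [true]
13. n8.mk = false  [terminal]
14. n0.mk = 13  [S₁.mk * -1 + 6]
15. n0.fin = false  [S₁.fin and g.mk]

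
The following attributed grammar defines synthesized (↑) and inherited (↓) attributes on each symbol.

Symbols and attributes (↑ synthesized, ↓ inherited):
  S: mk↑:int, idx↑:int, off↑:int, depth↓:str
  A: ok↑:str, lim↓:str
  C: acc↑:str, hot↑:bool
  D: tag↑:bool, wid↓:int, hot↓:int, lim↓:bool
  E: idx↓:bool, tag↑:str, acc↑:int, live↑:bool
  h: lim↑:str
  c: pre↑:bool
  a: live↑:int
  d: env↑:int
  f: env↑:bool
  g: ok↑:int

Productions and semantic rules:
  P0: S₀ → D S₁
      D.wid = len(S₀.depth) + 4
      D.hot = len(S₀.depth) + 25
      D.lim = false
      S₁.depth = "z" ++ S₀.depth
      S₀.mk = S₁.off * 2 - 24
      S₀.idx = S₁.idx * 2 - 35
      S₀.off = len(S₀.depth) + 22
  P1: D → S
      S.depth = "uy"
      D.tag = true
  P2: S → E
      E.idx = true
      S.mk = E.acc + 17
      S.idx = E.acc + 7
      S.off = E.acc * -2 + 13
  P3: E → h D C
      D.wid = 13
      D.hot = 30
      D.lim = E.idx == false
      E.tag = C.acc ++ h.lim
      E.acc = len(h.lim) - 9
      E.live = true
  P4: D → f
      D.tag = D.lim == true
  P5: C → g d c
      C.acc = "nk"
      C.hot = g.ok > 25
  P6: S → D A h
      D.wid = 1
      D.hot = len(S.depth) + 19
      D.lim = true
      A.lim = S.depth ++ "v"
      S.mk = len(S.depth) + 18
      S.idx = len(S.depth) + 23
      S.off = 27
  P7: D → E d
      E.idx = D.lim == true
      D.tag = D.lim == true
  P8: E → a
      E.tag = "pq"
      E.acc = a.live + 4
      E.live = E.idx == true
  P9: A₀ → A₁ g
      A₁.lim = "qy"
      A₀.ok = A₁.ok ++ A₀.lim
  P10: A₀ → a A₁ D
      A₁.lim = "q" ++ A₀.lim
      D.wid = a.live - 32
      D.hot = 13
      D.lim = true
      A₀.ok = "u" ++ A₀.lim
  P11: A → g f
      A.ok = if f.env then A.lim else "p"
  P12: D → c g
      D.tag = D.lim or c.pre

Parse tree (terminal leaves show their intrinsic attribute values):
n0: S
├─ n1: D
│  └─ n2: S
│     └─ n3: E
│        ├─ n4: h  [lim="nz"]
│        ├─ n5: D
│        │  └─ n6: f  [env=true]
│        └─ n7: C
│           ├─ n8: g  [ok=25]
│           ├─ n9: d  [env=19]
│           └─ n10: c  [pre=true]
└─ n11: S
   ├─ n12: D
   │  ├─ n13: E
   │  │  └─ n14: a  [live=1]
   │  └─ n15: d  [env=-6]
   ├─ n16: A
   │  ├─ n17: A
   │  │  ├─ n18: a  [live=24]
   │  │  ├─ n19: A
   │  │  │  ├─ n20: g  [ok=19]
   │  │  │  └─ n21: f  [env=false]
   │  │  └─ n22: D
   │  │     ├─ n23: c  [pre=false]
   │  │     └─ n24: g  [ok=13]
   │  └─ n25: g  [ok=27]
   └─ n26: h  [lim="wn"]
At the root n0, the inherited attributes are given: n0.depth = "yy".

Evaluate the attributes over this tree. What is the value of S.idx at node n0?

17

1. n0.depth = "yy"  [given at root]
2. n1.wid = 6  [len(S₀.depth) + 4]
3. n1.hot = 27  [len(S₀.depth) + 25]
4. n1.lim = false  [false]
5. n2.depth = "uy"  ["uy"]
6. n3.idx = true  [true]
7. n4.lim = "nz"  [terminal]
8. n5.wid = 13  [13]
9. n5.hot = 30  [30]
10. n5.lim = false  [E.idx == false]
11. n6.env = true  [terminal]
12. n5.tag = false  [D.lim == true]
13. n8.ok = 25  [terminal]
14. n9.env = 19  [terminal]
15. n10.pre = true  [terminal]
16. n7.acc = "nk"  ["nk"]
17. n7.hot = false  [g.ok > 25]
18. n3.tag = "nknz"  [C.acc ++ h.lim]
19. n3.acc = -7  [len(h.lim) - 9]
20. n3.live = true  [true]
21. n2.mk = 10  [E.acc + 17]
22. n2.idx = 0  [E.acc + 7]
23. n2.off = 27  [E.acc * -2 + 13]
24. n1.tag = true  [true]
25. n11.depth = "zyy"  ["z" ++ S₀.depth]
26. n12.wid = 1  [1]
27. n12.hot = 22  [len(S.depth) + 19]
28. n12.lim = true  [true]
29. n13.idx = true  [D.lim == true]
30. n14.live = 1  [terminal]
31. n13.tag = "pq"  ["pq"]
32. n13.acc = 5  [a.live + 4]
33. n13.live = true  [E.idx == true]
34. n15.env = -6  [terminal]
35. n12.tag = true  [D.lim == true]
36. n16.lim = "zyyv"  [S.depth ++ "v"]
37. n17.lim = "qy"  ["qy"]
38. n18.live = 24  [terminal]
39. n19.lim = "qqy"  ["q" ++ A₀.lim]
40. n20.ok = 19  [terminal]
41. n21.env = false  [terminal]
42. n19.ok = "p"  [if f.env then A.lim else "p"]
43. n22.wid = -8  [a.live - 32]
44. n22.hot = 13  [13]
45. n22.lim = true  [true]
46. n23.pre = false  [terminal]
47. n24.ok = 13  [terminal]
48. n22.tag = true  [D.lim or c.pre]
49. n17.ok = "uqy"  ["u" ++ A₀.lim]
50. n25.ok = 27  [terminal]
51. n16.ok = "uqyzyyv"  [A₁.ok ++ A₀.lim]
52. n26.lim = "wn"  [terminal]
53. n11.mk = 21  [len(S.depth) + 18]
54. n11.idx = 26  [len(S.depth) + 23]
55. n11.off = 27  [27]
56. n0.mk = 30  [S₁.off * 2 - 24]
57. n0.idx = 17  [S₁.idx * 2 - 35]
58. n0.off = 24  [len(S₀.depth) + 22]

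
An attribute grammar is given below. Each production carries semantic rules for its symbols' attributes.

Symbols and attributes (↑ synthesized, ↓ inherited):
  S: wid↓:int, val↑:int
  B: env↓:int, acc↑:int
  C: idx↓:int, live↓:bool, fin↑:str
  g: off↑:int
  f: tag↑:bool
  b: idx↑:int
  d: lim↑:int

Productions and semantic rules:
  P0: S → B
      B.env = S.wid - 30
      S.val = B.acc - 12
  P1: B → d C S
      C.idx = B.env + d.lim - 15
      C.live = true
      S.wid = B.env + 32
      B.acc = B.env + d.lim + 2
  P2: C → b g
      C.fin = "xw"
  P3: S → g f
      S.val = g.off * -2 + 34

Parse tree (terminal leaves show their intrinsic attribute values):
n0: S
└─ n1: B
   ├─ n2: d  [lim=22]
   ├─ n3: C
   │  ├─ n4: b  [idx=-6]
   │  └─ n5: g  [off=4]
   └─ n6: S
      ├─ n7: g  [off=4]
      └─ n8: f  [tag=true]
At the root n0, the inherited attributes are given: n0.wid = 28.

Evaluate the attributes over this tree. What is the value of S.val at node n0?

10

1. n0.wid = 28  [given at root]
2. n1.env = -2  [S.wid - 30]
3. n2.lim = 22  [terminal]
4. n3.idx = 5  [B.env + d.lim - 15]
5. n3.live = true  [true]
6. n4.idx = -6  [terminal]
7. n5.off = 4  [terminal]
8. n3.fin = "xw"  ["xw"]
9. n6.wid = 30  [B.env + 32]
10. n7.off = 4  [terminal]
11. n8.tag = true  [terminal]
12. n6.val = 26  [g.off * -2 + 34]
13. n1.acc = 22  [B.env + d.lim + 2]
14. n0.val = 10  [B.acc - 12]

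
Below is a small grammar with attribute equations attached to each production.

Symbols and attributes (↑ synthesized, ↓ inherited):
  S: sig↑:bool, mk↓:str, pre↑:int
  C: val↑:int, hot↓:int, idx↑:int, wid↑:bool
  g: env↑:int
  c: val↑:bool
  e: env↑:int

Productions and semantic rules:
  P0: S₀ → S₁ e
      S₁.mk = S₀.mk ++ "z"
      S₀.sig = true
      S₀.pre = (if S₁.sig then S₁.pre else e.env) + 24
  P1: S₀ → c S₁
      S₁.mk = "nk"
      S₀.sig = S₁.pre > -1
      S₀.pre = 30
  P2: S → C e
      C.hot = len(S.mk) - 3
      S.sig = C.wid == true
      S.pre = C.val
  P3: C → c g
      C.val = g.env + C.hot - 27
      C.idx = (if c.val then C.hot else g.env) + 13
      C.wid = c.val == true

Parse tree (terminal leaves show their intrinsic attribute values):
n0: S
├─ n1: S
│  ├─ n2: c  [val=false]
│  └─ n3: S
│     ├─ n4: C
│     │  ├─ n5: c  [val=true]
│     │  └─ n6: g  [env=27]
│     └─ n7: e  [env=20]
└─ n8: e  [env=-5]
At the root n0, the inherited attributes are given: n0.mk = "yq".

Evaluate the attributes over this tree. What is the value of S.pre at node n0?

19

1. n0.mk = "yq"  [given at root]
2. n1.mk = "yqz"  [S₀.mk ++ "z"]
3. n2.val = false  [terminal]
4. n3.mk = "nk"  ["nk"]
5. n4.hot = -1  [len(S.mk) - 3]
6. n5.val = true  [terminal]
7. n6.env = 27  [terminal]
8. n4.val = -1  [g.env + C.hot - 27]
9. n4.idx = 12  [(if c.val then C.hot else g.env) + 13]
10. n4.wid = true  [c.val == true]
11. n7.env = 20  [terminal]
12. n3.sig = true  [C.wid == true]
13. n3.pre = -1  [C.val]
14. n1.sig = false  [S₁.pre > -1]
15. n1.pre = 30  [30]
16. n8.env = -5  [terminal]
17. n0.sig = true  [true]
18. n0.pre = 19  [(if S₁.sig then S₁.pre else e.env) + 24]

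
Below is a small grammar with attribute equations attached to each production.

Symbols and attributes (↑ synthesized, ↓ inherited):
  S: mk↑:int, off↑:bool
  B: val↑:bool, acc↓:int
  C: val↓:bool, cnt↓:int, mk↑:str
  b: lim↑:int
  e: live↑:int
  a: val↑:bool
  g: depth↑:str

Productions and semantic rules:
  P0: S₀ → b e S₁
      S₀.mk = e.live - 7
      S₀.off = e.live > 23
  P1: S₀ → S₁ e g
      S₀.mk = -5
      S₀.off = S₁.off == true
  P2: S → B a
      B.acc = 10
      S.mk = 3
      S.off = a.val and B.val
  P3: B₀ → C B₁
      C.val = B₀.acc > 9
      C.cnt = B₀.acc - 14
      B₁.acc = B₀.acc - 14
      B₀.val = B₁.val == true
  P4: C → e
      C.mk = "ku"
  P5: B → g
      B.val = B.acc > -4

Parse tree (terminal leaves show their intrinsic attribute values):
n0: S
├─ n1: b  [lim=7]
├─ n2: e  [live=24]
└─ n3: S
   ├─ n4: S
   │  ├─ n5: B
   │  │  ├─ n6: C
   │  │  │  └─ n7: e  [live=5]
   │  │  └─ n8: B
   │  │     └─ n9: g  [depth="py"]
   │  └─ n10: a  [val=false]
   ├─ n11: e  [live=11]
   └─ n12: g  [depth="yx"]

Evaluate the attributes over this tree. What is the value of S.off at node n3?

false

1. n1.lim = 7  [terminal]
2. n2.live = 24  [terminal]
3. n5.acc = 10  [10]
4. n6.val = true  [B₀.acc > 9]
5. n6.cnt = -4  [B₀.acc - 14]
6. n7.live = 5  [terminal]
7. n6.mk = "ku"  ["ku"]
8. n8.acc = -4  [B₀.acc - 14]
9. n9.depth = "py"  [terminal]
10. n8.val = false  [B.acc > -4]
11. n5.val = false  [B₁.val == true]
12. n10.val = false  [terminal]
13. n4.mk = 3  [3]
14. n4.off = false  [a.val and B.val]
15. n11.live = 11  [terminal]
16. n12.depth = "yx"  [terminal]
17. n3.mk = -5  [-5]
18. n3.off = false  [S₁.off == true]
19. n0.mk = 17  [e.live - 7]
20. n0.off = true  [e.live > 23]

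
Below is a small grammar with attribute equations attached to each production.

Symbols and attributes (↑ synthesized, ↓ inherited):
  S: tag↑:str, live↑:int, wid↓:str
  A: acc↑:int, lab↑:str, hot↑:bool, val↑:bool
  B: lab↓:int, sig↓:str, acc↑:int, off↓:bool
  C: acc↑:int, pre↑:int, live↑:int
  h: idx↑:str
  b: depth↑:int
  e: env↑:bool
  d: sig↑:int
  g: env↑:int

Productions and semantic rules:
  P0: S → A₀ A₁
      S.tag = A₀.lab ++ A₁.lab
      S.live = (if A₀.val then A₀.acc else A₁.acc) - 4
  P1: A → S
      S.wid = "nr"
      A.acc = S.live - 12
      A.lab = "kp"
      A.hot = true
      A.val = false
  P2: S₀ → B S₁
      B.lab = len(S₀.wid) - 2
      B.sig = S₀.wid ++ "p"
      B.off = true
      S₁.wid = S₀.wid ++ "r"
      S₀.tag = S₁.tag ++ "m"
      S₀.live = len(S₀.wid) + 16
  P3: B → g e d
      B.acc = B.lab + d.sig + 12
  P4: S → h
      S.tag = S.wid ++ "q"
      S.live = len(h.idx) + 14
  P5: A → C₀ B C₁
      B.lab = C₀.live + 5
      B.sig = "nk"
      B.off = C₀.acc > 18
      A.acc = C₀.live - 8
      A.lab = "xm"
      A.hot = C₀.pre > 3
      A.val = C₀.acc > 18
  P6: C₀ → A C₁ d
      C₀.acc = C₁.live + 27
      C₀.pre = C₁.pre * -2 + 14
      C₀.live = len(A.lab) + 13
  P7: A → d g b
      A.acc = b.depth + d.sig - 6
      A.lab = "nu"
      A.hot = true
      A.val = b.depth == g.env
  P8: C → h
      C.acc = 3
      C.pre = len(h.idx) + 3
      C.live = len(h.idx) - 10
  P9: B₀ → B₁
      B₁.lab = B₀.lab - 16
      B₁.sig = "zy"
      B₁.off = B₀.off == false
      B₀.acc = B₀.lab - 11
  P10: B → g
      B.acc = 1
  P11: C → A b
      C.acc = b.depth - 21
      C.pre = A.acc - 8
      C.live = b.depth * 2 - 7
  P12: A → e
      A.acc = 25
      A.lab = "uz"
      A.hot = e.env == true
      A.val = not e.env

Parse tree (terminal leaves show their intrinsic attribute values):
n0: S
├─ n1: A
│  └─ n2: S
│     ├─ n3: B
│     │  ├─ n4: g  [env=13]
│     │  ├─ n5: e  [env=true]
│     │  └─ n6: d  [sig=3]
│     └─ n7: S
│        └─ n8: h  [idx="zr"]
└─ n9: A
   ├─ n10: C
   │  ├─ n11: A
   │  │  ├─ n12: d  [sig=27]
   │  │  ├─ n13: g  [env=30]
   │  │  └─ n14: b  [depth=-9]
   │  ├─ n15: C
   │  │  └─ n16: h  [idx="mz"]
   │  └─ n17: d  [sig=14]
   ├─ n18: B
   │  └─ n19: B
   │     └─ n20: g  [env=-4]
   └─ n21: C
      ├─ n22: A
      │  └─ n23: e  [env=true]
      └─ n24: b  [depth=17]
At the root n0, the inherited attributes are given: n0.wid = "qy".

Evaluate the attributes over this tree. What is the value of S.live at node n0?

1. n0.wid = "qy"  [given at root]
2. n2.wid = "nr"  ["nr"]
3. n3.lab = 0  [len(S₀.wid) - 2]
4. n3.sig = "nrp"  [S₀.wid ++ "p"]
5. n3.off = true  [true]
6. n4.env = 13  [terminal]
7. n5.env = true  [terminal]
8. n6.sig = 3  [terminal]
9. n3.acc = 15  [B.lab + d.sig + 12]
10. n7.wid = "nrr"  [S₀.wid ++ "r"]
11. n8.idx = "zr"  [terminal]
12. n7.tag = "nrrq"  [S.wid ++ "q"]
13. n7.live = 16  [len(h.idx) + 14]
14. n2.tag = "nrrqm"  [S₁.tag ++ "m"]
15. n2.live = 18  [len(S₀.wid) + 16]
16. n1.acc = 6  [S.live - 12]
17. n1.lab = "kp"  ["kp"]
18. n1.hot = true  [true]
19. n1.val = false  [false]
20. n12.sig = 27  [terminal]
21. n13.env = 30  [terminal]
22. n14.depth = -9  [terminal]
23. n11.acc = 12  [b.depth + d.sig - 6]
24. n11.lab = "nu"  ["nu"]
25. n11.hot = true  [true]
26. n11.val = false  [b.depth == g.env]
27. n16.idx = "mz"  [terminal]
28. n15.acc = 3  [3]
29. n15.pre = 5  [len(h.idx) + 3]
30. n15.live = -8  [len(h.idx) - 10]
31. n17.sig = 14  [terminal]
32. n10.acc = 19  [C₁.live + 27]
33. n10.pre = 4  [C₁.pre * -2 + 14]
34. n10.live = 15  [len(A.lab) + 13]
35. n18.lab = 20  [C₀.live + 5]
36. n18.sig = "nk"  ["nk"]
37. n18.off = true  [C₀.acc > 18]
38. n19.lab = 4  [B₀.lab - 16]
39. n19.sig = "zy"  ["zy"]
40. n19.off = false  [B₀.off == false]
41. n20.env = -4  [terminal]
42. n19.acc = 1  [1]
43. n18.acc = 9  [B₀.lab - 11]
44. n23.env = true  [terminal]
45. n22.acc = 25  [25]
46. n22.lab = "uz"  ["uz"]
47. n22.hot = true  [e.env == true]
48. n22.val = false  [not e.env]
49. n24.depth = 17  [terminal]
50. n21.acc = -4  [b.depth - 21]
51. n21.pre = 17  [A.acc - 8]
52. n21.live = 27  [b.depth * 2 - 7]
53. n9.acc = 7  [C₀.live - 8]
54. n9.lab = "xm"  ["xm"]
55. n9.hot = true  [C₀.pre > 3]
56. n9.val = true  [C₀.acc > 18]
57. n0.tag = "kpxm"  [A₀.lab ++ A₁.lab]
58. n0.live = 3  [(if A₀.val then A₀.acc else A₁.acc) - 4]

3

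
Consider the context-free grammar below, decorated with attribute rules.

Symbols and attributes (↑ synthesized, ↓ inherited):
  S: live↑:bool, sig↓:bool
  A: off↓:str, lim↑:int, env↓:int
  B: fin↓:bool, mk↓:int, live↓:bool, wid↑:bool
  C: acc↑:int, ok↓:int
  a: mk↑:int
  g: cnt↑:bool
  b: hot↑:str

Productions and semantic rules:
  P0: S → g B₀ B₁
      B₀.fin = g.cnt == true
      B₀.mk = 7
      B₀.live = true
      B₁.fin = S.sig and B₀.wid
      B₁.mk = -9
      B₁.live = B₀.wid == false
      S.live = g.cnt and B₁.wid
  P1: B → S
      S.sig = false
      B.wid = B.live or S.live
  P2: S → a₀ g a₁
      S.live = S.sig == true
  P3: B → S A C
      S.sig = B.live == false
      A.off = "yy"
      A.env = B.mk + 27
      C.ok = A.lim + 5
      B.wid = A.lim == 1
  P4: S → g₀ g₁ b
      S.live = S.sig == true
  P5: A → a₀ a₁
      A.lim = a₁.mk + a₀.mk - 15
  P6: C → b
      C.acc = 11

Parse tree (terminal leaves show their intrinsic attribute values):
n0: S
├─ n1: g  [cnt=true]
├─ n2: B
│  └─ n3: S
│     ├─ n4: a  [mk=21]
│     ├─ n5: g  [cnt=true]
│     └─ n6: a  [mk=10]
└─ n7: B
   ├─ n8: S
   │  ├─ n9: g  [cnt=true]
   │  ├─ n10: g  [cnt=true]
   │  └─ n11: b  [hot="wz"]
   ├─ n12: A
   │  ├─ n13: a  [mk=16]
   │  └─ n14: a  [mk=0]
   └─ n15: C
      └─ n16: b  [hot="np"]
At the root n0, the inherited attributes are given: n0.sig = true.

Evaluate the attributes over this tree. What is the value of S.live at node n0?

true

1. n0.sig = true  [given at root]
2. n1.cnt = true  [terminal]
3. n2.fin = true  [g.cnt == true]
4. n2.mk = 7  [7]
5. n2.live = true  [true]
6. n3.sig = false  [false]
7. n4.mk = 21  [terminal]
8. n5.cnt = true  [terminal]
9. n6.mk = 10  [terminal]
10. n3.live = false  [S.sig == true]
11. n2.wid = true  [B.live or S.live]
12. n7.fin = true  [S.sig and B₀.wid]
13. n7.mk = -9  [-9]
14. n7.live = false  [B₀.wid == false]
15. n8.sig = true  [B.live == false]
16. n9.cnt = true  [terminal]
17. n10.cnt = true  [terminal]
18. n11.hot = "wz"  [terminal]
19. n8.live = true  [S.sig == true]
20. n12.off = "yy"  ["yy"]
21. n12.env = 18  [B.mk + 27]
22. n13.mk = 16  [terminal]
23. n14.mk = 0  [terminal]
24. n12.lim = 1  [a₁.mk + a₀.mk - 15]
25. n15.ok = 6  [A.lim + 5]
26. n16.hot = "np"  [terminal]
27. n15.acc = 11  [11]
28. n7.wid = true  [A.lim == 1]
29. n0.live = true  [g.cnt and B₁.wid]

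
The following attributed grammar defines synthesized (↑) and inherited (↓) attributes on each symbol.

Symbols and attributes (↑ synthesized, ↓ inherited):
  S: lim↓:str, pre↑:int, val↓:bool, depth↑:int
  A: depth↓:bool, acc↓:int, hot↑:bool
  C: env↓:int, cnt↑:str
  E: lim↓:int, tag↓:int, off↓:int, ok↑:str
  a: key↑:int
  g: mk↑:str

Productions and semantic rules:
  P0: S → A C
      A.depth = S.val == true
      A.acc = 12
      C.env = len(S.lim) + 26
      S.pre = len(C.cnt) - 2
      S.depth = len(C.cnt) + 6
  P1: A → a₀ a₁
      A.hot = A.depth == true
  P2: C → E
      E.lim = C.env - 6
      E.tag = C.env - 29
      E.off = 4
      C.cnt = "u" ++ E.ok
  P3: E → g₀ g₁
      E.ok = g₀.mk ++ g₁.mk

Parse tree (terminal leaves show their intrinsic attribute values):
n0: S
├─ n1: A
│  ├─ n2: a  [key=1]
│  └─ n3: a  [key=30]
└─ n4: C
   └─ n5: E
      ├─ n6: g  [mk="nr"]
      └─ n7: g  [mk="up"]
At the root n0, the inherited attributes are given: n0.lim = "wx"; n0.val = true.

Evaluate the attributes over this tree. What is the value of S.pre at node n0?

3

1. n0.lim = "wx"  [given at root]
2. n0.val = true  [given at root]
3. n1.depth = true  [S.val == true]
4. n1.acc = 12  [12]
5. n2.key = 1  [terminal]
6. n3.key = 30  [terminal]
7. n1.hot = true  [A.depth == true]
8. n4.env = 28  [len(S.lim) + 26]
9. n5.lim = 22  [C.env - 6]
10. n5.tag = -1  [C.env - 29]
11. n5.off = 4  [4]
12. n6.mk = "nr"  [terminal]
13. n7.mk = "up"  [terminal]
14. n5.ok = "nrup"  [g₀.mk ++ g₁.mk]
15. n4.cnt = "unrup"  ["u" ++ E.ok]
16. n0.pre = 3  [len(C.cnt) - 2]
17. n0.depth = 11  [len(C.cnt) + 6]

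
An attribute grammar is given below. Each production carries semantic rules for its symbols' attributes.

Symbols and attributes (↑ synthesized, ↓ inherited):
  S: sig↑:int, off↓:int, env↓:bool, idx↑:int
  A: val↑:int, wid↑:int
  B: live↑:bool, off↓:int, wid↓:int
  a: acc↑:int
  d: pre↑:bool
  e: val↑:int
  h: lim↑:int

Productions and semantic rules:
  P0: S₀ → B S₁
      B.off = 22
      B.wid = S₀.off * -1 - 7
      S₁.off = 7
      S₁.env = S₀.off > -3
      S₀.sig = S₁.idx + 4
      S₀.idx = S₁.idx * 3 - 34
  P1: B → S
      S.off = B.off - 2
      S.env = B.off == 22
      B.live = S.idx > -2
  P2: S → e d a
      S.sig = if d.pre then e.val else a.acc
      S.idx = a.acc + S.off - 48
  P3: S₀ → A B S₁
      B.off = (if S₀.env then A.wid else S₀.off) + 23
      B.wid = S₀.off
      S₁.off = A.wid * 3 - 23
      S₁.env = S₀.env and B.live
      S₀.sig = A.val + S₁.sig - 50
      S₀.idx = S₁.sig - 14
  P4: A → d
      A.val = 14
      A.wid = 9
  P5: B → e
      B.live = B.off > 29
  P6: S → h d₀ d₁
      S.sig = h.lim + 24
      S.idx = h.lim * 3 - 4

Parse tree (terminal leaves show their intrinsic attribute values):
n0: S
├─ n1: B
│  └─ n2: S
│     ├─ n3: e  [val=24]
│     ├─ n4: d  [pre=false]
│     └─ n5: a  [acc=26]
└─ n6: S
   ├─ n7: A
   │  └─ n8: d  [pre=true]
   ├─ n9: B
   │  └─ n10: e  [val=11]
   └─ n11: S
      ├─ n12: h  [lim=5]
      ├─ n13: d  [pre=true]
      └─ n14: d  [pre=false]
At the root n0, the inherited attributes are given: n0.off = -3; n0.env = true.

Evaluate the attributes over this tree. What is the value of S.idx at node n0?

1. n0.off = -3  [given at root]
2. n0.env = true  [given at root]
3. n1.off = 22  [22]
4. n1.wid = -4  [S₀.off * -1 - 7]
5. n2.off = 20  [B.off - 2]
6. n2.env = true  [B.off == 22]
7. n3.val = 24  [terminal]
8. n4.pre = false  [terminal]
9. n5.acc = 26  [terminal]
10. n2.sig = 26  [if d.pre then e.val else a.acc]
11. n2.idx = -2  [a.acc + S.off - 48]
12. n1.live = false  [S.idx > -2]
13. n6.off = 7  [7]
14. n6.env = false  [S₀.off > -3]
15. n8.pre = true  [terminal]
16. n7.val = 14  [14]
17. n7.wid = 9  [9]
18. n9.off = 30  [(if S₀.env then A.wid else S₀.off) + 23]
19. n9.wid = 7  [S₀.off]
20. n10.val = 11  [terminal]
21. n9.live = true  [B.off > 29]
22. n11.off = 4  [A.wid * 3 - 23]
23. n11.env = false  [S₀.env and B.live]
24. n12.lim = 5  [terminal]
25. n13.pre = true  [terminal]
26. n14.pre = false  [terminal]
27. n11.sig = 29  [h.lim + 24]
28. n11.idx = 11  [h.lim * 3 - 4]
29. n6.sig = -7  [A.val + S₁.sig - 50]
30. n6.idx = 15  [S₁.sig - 14]
31. n0.sig = 19  [S₁.idx + 4]
32. n0.idx = 11  [S₁.idx * 3 - 34]

11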